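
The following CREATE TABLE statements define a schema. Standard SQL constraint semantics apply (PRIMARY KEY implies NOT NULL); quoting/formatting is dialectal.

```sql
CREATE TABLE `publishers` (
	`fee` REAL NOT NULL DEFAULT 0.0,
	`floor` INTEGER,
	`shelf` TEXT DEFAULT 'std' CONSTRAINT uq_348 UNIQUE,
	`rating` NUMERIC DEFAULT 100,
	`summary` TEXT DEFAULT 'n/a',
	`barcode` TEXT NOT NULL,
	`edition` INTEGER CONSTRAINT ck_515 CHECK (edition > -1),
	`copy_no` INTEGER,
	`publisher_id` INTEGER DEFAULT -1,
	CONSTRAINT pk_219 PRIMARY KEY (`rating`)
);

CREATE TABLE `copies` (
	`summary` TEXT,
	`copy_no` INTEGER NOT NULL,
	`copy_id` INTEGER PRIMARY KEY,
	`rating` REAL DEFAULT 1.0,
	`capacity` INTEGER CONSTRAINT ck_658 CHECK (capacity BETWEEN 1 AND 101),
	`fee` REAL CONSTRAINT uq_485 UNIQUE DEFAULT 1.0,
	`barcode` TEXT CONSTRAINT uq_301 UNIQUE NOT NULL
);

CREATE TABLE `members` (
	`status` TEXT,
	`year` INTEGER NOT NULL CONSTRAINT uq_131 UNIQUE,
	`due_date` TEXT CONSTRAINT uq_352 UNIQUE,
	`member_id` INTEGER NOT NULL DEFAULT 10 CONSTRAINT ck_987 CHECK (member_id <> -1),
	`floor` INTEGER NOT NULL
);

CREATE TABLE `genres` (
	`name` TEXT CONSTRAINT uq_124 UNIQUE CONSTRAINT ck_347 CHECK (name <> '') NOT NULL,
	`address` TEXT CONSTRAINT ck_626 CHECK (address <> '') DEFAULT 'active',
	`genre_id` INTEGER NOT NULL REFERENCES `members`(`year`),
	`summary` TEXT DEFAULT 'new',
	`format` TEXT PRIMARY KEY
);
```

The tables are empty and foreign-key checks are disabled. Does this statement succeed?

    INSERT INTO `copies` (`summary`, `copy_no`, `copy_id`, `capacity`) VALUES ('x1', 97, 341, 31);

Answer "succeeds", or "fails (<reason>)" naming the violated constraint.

fails (NOT NULL on barcode)

barcode is omitted from the column list and has no DEFAULT, so it would receive NULL.
But barcode is declared NOT NULL.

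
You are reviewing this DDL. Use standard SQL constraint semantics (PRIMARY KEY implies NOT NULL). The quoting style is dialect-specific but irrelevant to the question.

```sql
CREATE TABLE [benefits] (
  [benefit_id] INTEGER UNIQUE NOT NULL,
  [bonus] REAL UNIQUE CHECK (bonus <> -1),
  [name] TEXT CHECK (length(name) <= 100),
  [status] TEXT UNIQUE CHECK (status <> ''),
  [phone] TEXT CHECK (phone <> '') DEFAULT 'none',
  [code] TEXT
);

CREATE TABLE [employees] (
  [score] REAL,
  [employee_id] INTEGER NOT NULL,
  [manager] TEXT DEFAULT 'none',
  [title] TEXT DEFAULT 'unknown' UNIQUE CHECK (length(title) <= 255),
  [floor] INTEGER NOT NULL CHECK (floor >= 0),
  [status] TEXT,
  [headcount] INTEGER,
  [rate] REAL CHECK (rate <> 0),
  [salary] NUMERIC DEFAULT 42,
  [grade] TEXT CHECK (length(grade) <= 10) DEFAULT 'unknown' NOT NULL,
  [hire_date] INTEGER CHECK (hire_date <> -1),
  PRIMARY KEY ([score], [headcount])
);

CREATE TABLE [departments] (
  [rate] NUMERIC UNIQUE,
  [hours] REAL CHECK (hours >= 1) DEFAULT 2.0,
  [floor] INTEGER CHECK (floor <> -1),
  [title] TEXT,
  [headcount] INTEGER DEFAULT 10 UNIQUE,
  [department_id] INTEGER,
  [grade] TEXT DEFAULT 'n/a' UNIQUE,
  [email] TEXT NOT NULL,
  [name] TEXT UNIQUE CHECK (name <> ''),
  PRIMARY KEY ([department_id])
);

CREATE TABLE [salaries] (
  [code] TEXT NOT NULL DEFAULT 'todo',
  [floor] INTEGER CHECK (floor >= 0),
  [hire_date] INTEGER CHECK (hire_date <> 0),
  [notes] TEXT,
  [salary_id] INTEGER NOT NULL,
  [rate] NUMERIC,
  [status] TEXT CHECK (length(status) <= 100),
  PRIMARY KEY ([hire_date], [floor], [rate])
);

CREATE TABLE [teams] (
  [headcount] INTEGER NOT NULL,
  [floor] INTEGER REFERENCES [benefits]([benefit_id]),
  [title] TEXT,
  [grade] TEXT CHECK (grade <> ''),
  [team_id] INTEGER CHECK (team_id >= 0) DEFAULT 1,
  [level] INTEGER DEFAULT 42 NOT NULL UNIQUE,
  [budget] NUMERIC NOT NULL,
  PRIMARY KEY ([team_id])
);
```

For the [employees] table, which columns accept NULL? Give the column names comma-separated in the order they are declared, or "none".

- score: part of the PRIMARY KEY, which implies NOT NULL → not nullable.
- employee_id: declared NOT NULL → not nullable.
- manager: DEFAULT only fills an omitted column; an explicit NULL is still allowed → nullable.
- title: CHECK does not forbid NULL (a CHECK constraint passes when its expression is NULL) → nullable.
- floor: declared NOT NULL → not nullable.
- status: no NOT NULL constraint applies → nullable.
- headcount: part of the PRIMARY KEY, which implies NOT NULL → not nullable.
- rate: CHECK does not forbid NULL (a CHECK constraint passes when its expression is NULL) → nullable.
- salary: DEFAULT only fills an omitted column; an explicit NULL is still allowed → nullable.
- grade: declared NOT NULL → not nullable.
- hire_date: CHECK does not forbid NULL (a CHECK constraint passes when its expression is NULL) → nullable.

manager, title, status, rate, salary, hire_date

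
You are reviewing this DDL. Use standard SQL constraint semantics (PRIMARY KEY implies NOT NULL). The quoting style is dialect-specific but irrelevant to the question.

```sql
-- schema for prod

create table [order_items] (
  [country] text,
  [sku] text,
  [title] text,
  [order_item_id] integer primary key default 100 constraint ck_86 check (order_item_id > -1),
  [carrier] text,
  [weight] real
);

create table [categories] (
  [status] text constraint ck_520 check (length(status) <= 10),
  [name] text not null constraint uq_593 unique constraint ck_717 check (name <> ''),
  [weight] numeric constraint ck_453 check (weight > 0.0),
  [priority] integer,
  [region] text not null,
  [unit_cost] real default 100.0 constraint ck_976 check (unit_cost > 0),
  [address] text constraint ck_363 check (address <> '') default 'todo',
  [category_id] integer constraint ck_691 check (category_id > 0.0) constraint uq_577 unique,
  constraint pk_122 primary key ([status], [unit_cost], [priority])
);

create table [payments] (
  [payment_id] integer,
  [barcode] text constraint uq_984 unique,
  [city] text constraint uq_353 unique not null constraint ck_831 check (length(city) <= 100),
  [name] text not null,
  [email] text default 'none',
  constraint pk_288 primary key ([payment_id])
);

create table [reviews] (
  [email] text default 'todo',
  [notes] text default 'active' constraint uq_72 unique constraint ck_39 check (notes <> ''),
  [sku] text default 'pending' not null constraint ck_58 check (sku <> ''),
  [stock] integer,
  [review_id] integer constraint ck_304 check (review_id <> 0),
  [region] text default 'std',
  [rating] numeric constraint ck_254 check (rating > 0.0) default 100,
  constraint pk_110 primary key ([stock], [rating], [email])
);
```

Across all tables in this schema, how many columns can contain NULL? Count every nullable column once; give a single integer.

13

order_items: 5 nullable (country, sku, title, carrier, weight — PK (order_item_id) and explicit NOT NULL columns excluded).
categories: 3 nullable (weight, address, category_id — PK (status, unit_cost, priority) and explicit NOT NULL columns excluded).
payments: 2 nullable (barcode, email — PK (payment_id) and explicit NOT NULL columns excluded).
reviews: 3 nullable (notes, review_id, region — PK (stock, rating, email) and explicit NOT NULL columns excluded).
Total: 5 + 3 + 2 + 3 = 13.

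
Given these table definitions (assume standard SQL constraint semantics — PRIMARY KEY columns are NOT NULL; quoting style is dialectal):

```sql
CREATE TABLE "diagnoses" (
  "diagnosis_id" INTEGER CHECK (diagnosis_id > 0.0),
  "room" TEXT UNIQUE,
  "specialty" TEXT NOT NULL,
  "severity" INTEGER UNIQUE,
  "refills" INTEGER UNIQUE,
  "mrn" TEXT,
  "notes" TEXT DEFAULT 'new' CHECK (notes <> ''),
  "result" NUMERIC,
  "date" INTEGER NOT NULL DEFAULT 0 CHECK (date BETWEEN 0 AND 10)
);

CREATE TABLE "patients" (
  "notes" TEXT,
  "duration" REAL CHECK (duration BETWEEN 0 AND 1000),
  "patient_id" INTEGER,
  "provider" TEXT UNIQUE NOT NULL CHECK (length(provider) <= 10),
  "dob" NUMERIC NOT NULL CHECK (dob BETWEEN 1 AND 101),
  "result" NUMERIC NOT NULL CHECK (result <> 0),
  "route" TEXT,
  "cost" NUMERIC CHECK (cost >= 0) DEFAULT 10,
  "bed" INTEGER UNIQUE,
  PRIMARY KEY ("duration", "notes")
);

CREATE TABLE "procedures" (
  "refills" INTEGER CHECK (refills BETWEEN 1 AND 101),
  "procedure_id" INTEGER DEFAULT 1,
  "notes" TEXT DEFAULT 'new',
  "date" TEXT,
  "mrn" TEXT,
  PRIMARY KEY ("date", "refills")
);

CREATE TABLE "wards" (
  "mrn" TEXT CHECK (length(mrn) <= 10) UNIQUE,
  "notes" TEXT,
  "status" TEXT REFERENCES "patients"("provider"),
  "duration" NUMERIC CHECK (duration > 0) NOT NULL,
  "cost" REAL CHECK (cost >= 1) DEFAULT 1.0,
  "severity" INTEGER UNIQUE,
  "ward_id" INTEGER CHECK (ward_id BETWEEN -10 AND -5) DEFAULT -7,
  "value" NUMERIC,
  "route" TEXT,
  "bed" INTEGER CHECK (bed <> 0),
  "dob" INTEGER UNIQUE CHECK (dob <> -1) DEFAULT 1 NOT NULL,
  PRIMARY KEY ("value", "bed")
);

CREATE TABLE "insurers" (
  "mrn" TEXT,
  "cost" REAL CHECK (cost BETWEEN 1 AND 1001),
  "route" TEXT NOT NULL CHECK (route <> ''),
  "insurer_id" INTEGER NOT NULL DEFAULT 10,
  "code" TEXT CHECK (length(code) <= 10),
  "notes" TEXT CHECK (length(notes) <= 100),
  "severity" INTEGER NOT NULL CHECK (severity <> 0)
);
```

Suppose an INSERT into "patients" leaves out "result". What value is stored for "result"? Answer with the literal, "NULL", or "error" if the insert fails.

error

result has no DEFAULT clause.
Omitting it would insert NULL, but it is declared NOT NULL, so the INSERT fails.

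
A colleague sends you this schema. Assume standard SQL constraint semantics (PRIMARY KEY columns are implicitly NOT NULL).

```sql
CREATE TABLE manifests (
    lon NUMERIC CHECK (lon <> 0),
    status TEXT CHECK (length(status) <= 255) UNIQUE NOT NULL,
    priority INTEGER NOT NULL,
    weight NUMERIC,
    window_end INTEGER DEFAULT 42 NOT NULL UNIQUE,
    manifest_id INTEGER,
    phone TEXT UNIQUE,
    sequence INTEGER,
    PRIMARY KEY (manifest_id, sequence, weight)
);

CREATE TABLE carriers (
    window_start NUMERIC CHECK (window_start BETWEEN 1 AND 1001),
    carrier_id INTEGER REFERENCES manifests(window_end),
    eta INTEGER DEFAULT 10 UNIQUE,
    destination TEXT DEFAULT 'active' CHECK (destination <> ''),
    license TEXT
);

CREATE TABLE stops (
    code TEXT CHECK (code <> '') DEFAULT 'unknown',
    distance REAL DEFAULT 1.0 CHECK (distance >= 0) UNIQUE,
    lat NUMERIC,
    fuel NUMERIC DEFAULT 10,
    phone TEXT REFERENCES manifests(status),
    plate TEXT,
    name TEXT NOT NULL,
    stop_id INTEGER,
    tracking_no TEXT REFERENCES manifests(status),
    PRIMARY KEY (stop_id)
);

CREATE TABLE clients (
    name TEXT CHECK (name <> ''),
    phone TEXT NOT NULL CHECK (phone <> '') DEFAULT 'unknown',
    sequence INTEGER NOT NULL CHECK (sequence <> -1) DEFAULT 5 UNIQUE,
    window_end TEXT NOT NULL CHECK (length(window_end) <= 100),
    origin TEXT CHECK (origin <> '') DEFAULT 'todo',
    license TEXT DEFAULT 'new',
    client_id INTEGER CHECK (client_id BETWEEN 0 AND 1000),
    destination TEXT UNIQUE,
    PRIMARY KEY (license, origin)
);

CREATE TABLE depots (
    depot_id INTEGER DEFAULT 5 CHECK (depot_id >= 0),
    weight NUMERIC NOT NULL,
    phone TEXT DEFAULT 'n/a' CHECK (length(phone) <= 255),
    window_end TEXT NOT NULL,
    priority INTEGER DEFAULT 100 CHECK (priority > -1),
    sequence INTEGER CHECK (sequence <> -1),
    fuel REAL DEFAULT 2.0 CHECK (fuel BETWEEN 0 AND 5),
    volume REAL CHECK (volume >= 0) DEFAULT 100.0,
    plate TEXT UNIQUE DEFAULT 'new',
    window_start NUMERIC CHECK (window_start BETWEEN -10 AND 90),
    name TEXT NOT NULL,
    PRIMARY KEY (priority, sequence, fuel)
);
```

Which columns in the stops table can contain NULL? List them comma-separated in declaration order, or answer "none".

code, distance, lat, fuel, phone, plate, tracking_no

- code: CHECK does not forbid NULL (a CHECK constraint passes when its expression is NULL) → nullable.
- distance: CHECK does not forbid NULL (a CHECK constraint passes when its expression is NULL) → nullable.
- lat: no NOT NULL constraint applies → nullable.
- fuel: DEFAULT only fills an omitted column; an explicit NULL is still allowed → nullable.
- phone: a foreign key column may be NULL unless separately constrained → nullable.
- plate: no NOT NULL constraint applies → nullable.
- name: declared NOT NULL → not nullable.
- stop_id: part of the PRIMARY KEY, which implies NOT NULL → not nullable.
- tracking_no: a foreign key column may be NULL unless separately constrained → nullable.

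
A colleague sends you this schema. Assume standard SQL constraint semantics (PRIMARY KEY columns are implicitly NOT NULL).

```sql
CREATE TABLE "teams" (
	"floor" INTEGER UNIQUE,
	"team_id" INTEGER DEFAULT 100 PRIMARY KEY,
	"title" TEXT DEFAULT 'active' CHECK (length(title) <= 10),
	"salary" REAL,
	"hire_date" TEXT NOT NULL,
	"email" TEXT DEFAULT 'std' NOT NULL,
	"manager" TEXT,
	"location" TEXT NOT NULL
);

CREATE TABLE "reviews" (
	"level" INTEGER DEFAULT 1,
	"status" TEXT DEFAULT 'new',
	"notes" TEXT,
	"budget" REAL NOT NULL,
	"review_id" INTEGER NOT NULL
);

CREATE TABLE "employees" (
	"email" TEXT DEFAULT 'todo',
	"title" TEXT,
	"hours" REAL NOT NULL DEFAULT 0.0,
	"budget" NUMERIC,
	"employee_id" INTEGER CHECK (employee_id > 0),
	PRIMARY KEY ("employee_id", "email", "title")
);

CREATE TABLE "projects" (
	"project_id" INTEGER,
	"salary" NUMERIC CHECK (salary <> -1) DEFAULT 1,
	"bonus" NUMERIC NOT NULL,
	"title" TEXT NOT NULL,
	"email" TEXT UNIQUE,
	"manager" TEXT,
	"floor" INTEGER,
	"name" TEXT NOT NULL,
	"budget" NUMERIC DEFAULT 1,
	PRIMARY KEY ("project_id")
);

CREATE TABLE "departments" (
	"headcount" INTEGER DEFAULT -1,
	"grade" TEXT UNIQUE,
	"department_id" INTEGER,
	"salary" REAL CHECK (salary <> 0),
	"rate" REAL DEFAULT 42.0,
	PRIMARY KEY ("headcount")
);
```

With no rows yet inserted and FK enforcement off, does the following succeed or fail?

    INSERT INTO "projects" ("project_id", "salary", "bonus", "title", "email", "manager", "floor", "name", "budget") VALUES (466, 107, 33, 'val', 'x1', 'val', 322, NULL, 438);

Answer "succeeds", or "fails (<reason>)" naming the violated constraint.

name is explicitly set to NULL, but name is declared NOT NULL.

fails (NOT NULL on name)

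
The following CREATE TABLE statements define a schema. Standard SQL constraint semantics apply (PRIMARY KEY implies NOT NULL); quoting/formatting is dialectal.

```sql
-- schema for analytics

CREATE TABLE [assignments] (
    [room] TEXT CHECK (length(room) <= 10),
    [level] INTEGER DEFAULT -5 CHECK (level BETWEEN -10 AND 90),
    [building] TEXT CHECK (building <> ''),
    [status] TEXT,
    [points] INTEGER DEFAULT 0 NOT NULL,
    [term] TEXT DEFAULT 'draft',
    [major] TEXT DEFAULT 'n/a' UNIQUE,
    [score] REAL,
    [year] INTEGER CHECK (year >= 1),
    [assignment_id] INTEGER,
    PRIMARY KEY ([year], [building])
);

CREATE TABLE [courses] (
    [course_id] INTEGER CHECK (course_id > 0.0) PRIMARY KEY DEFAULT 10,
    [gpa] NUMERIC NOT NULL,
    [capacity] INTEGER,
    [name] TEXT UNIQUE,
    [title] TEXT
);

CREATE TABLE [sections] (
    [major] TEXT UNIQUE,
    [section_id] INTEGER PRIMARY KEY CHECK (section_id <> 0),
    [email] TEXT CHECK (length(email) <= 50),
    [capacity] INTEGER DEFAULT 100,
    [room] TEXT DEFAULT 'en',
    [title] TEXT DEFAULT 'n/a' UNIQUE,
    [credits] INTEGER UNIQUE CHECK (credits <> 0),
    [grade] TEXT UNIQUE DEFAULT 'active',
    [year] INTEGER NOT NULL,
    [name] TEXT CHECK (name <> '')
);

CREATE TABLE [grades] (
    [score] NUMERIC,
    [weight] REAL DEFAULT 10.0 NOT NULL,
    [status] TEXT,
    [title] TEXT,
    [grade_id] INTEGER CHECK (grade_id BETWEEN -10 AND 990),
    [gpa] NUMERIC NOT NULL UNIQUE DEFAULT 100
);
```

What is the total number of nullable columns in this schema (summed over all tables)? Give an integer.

assignments: 7 nullable (room, level, status, term, major, score, assignment_id — PK (year, building) and explicit NOT NULL columns excluded).
courses: 3 nullable (capacity, name, title — PK (course_id) and explicit NOT NULL columns excluded).
sections: 8 nullable (major, email, capacity, room, title, credits, grade, name — PK (section_id) and explicit NOT NULL columns excluded).
grades: 4 nullable (score, status, title, grade_id — PK none and explicit NOT NULL columns excluded).
Total: 7 + 3 + 8 + 4 = 22.

22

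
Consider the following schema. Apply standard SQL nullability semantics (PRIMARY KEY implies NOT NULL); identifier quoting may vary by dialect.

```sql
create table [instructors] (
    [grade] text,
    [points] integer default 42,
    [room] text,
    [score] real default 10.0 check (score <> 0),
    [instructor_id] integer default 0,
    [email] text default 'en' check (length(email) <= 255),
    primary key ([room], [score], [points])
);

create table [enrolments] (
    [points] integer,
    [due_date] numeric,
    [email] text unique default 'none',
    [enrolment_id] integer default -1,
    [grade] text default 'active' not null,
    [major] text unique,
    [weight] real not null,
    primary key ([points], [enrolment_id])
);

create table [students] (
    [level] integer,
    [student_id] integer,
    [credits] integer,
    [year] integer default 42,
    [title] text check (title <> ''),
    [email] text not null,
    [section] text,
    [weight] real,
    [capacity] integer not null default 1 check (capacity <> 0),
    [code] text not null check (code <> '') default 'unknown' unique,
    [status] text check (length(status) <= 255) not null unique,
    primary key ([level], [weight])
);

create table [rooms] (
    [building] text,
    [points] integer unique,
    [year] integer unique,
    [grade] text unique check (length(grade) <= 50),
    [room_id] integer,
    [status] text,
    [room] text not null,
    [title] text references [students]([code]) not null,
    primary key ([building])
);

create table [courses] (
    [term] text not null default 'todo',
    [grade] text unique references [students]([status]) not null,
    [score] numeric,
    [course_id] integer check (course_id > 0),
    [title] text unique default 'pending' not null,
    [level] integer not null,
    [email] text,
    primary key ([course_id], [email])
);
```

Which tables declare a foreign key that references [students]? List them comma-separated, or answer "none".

rooms, courses

- rooms.title references students(code).
- courses.grade references students(status).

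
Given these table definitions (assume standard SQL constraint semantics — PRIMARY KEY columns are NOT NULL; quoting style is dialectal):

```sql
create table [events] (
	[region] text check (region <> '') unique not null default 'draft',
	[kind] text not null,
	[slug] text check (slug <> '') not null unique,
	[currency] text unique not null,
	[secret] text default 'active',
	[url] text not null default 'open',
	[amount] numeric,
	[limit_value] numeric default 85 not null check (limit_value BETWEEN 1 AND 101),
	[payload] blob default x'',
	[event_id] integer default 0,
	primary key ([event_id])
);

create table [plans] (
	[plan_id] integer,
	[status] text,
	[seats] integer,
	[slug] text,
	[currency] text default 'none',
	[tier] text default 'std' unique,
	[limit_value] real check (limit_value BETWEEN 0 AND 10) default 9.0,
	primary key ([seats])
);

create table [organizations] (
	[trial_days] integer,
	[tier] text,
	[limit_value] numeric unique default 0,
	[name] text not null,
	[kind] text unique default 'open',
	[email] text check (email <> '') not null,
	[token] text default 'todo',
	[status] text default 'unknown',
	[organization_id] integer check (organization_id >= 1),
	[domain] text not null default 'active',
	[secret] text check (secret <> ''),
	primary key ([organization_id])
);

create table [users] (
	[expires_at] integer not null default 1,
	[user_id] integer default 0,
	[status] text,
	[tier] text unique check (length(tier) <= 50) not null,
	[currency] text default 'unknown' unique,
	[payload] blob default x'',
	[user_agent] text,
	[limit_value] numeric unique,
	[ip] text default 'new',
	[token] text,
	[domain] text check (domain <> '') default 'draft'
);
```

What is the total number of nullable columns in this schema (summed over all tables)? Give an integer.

events: 3 nullable (secret, amount, payload — PK (event_id) and explicit NOT NULL columns excluded).
plans: 6 nullable (plan_id, status, slug, currency, tier, limit_value — PK (seats) and explicit NOT NULL columns excluded).
organizations: 7 nullable (trial_days, tier, limit_value, kind, token, status, secret — PK (organization_id) and explicit NOT NULL columns excluded).
users: 9 nullable (user_id, status, currency, payload, user_agent, limit_value, ip, token, domain — PK none and explicit NOT NULL columns excluded).
Total: 3 + 6 + 7 + 9 = 25.

25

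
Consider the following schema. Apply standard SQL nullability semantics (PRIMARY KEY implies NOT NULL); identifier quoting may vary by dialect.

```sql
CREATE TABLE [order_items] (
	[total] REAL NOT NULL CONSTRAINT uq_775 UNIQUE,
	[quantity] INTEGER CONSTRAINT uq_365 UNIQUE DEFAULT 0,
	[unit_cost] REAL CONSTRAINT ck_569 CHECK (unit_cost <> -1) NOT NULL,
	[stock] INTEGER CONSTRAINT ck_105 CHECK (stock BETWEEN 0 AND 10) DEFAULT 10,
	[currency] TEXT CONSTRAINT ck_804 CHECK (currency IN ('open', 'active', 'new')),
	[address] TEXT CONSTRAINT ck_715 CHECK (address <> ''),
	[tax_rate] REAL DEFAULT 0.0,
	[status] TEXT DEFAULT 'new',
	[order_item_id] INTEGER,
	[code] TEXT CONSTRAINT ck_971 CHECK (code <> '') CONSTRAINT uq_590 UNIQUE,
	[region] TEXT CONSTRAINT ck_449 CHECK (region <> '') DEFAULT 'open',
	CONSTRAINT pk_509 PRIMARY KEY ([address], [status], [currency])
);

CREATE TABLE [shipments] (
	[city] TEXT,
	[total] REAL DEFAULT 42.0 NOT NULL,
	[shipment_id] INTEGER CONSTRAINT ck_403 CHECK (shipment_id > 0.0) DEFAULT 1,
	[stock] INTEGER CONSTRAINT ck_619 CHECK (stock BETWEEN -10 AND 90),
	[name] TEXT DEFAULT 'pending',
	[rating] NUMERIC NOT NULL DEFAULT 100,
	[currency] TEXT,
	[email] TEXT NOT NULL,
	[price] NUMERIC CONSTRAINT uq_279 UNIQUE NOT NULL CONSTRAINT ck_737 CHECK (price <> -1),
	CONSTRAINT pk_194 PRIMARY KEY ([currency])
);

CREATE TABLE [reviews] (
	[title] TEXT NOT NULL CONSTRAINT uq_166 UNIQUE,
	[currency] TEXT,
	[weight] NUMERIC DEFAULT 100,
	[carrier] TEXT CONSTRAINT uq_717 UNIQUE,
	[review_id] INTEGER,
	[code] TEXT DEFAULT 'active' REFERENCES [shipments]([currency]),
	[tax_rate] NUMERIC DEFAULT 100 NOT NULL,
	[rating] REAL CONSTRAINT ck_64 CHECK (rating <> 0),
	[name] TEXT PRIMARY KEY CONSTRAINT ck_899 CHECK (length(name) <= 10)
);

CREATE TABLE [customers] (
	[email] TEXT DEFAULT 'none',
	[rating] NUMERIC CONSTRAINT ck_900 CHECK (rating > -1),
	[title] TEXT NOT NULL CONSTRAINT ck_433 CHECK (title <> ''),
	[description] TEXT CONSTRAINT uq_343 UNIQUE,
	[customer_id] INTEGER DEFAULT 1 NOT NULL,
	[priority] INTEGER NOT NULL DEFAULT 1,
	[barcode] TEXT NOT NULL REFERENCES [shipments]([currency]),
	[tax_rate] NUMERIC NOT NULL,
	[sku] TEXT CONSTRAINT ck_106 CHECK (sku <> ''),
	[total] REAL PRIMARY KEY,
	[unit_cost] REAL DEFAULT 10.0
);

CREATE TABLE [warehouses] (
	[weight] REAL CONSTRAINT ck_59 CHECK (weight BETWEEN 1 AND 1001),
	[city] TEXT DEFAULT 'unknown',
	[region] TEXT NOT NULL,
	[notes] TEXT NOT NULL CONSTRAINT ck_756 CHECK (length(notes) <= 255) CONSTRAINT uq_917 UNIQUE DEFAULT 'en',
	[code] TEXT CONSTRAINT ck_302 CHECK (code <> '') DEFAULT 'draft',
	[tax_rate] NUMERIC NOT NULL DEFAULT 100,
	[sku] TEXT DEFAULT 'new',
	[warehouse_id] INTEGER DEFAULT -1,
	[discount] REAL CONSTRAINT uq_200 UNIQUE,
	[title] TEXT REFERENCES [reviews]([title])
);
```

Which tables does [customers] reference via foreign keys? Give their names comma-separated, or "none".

shipments

- barcode REFERENCES shipments(currency).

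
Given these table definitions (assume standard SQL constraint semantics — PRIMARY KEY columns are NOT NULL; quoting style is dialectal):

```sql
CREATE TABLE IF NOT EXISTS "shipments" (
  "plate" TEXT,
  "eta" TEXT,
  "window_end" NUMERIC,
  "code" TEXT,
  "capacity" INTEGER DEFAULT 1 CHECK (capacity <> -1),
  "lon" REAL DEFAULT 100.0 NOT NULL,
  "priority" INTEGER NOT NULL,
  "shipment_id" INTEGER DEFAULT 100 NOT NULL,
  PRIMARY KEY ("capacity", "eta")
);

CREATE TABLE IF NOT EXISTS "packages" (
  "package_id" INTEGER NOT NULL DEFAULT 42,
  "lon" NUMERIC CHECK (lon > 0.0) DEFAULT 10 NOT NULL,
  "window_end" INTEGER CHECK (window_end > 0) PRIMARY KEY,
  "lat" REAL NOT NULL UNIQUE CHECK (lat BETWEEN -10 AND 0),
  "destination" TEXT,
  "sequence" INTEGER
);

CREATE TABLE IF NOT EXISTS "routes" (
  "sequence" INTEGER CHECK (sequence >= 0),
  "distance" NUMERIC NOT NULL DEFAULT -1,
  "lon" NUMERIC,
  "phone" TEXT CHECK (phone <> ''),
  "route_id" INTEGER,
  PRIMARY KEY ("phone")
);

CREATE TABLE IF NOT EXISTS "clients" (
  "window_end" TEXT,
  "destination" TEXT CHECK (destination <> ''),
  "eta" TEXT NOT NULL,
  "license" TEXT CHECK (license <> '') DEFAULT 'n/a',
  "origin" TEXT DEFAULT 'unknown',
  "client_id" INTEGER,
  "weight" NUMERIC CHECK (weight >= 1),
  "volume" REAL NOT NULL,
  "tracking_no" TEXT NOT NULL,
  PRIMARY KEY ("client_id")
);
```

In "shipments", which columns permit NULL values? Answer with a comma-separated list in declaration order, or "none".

plate, window_end, code

- plate: no NOT NULL constraint applies → nullable.
- eta: part of the PRIMARY KEY, which implies NOT NULL → not nullable.
- window_end: no NOT NULL constraint applies → nullable.
- code: no NOT NULL constraint applies → nullable.
- capacity: part of the PRIMARY KEY, which implies NOT NULL → not nullable.
- lon: declared NOT NULL → not nullable.
- priority: declared NOT NULL → not nullable.
- shipment_id: declared NOT NULL → not nullable.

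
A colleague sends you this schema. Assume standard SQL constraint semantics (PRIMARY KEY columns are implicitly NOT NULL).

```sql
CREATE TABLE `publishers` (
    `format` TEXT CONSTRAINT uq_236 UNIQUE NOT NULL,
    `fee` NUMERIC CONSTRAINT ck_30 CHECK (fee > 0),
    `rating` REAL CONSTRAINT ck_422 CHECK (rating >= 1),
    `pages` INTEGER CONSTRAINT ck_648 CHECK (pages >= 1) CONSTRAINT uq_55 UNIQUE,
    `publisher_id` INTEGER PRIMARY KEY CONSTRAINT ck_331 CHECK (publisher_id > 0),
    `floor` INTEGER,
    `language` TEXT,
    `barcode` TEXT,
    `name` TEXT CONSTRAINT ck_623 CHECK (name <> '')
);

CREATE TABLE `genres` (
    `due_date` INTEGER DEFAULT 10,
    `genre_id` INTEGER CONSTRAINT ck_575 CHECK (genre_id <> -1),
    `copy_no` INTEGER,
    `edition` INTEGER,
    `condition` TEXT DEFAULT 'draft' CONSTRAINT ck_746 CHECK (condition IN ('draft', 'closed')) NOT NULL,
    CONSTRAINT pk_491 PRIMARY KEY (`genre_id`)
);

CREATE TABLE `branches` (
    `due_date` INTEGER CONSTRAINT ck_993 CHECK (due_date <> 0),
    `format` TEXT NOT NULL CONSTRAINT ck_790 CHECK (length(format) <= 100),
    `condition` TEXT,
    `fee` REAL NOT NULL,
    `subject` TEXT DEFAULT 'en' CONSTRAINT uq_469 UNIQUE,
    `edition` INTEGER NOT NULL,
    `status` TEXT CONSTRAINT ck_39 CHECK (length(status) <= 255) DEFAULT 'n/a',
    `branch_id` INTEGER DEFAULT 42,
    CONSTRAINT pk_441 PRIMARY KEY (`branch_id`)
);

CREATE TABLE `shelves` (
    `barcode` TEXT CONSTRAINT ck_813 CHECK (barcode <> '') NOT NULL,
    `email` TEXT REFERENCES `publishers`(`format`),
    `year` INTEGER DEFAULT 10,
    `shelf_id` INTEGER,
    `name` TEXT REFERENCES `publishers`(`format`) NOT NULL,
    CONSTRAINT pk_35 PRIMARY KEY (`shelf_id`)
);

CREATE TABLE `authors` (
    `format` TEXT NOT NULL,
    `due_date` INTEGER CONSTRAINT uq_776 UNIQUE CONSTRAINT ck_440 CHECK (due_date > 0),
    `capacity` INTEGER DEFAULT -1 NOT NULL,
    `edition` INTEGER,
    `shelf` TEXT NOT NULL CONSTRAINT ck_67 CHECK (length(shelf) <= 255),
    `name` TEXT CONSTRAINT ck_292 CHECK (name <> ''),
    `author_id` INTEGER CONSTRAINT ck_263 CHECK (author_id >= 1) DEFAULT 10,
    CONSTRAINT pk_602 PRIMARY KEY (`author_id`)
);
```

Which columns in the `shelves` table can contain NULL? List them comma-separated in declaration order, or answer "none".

email, year

- barcode: declared NOT NULL → not nullable.
- email: a foreign key column may be NULL unless separately constrained → nullable.
- year: DEFAULT only fills an omitted column; an explicit NULL is still allowed → nullable.
- shelf_id: part of the PRIMARY KEY, which implies NOT NULL → not nullable.
- name: declared NOT NULL → not nullable.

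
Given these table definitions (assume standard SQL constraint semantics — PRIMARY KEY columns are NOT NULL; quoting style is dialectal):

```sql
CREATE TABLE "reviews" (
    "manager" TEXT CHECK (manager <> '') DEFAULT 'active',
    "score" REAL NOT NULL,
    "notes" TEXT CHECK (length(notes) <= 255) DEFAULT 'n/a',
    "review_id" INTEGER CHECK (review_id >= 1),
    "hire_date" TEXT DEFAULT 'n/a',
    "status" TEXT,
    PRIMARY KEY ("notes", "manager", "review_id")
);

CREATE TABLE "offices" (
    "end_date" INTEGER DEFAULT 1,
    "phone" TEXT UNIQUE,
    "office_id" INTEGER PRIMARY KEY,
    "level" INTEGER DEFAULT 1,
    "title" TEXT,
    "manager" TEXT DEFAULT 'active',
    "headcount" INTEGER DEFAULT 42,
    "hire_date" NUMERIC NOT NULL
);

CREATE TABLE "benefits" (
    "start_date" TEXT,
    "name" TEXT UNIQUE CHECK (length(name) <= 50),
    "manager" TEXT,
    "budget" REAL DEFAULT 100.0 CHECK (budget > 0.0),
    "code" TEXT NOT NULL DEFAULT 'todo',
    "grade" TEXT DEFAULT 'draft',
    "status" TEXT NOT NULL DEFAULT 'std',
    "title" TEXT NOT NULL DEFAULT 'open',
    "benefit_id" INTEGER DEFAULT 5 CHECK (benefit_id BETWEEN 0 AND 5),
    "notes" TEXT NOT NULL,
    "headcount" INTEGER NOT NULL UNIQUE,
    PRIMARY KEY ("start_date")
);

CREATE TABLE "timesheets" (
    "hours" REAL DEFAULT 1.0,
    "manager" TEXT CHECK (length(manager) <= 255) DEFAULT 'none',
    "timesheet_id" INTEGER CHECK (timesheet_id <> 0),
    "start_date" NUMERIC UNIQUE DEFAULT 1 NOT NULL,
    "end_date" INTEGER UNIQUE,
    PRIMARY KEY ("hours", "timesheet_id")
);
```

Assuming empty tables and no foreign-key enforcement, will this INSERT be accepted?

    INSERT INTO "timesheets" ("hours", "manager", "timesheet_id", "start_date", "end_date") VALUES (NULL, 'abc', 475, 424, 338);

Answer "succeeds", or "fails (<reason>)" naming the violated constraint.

hours is explicitly set to NULL, but hours is part of the PRIMARY KEY (implied NOT NULL).

fails (NOT NULL on hours)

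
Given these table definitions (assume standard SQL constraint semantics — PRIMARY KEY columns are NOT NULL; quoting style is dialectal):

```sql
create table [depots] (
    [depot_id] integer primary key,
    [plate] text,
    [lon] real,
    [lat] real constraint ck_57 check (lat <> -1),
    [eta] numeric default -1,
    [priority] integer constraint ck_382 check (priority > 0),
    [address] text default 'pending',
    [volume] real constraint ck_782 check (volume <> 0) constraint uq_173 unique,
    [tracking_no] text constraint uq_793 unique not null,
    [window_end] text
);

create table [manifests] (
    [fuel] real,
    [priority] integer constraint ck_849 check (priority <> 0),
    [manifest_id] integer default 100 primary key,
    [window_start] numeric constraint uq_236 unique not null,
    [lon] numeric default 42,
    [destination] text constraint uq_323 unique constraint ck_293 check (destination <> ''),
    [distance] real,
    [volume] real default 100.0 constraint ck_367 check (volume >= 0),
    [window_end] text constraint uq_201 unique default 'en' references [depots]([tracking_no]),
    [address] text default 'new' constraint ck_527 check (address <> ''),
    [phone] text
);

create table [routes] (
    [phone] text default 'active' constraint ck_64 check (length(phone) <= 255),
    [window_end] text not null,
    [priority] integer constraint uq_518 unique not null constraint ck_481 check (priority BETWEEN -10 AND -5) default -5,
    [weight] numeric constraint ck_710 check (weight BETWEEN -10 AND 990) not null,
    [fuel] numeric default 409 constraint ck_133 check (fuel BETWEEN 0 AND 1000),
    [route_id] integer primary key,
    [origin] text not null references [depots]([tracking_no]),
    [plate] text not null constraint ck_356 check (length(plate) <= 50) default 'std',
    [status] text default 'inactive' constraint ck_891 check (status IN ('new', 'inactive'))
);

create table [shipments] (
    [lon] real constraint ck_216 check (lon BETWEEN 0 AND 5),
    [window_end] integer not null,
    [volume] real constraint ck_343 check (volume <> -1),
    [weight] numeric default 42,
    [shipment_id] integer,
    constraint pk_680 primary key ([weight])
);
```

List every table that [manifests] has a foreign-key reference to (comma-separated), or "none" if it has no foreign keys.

depots

- window_end REFERENCES depots(tracking_no).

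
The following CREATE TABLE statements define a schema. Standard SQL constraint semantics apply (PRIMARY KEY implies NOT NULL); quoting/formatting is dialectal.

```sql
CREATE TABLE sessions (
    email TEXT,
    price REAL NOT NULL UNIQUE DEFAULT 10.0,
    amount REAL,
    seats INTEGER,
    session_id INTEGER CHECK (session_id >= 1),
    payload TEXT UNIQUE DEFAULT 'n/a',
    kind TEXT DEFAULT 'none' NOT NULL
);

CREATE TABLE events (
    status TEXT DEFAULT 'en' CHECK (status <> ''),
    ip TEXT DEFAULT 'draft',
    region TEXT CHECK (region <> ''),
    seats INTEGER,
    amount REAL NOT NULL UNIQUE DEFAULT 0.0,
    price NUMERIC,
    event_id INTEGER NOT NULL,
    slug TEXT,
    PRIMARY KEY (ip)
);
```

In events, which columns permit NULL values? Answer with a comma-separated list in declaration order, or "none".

status, region, seats, price, slug

- status: CHECK does not forbid NULL (a CHECK constraint passes when its expression is NULL) → nullable.
- ip: part of the PRIMARY KEY, which implies NOT NULL → not nullable.
- region: CHECK does not forbid NULL (a CHECK constraint passes when its expression is NULL) → nullable.
- seats: no NOT NULL constraint applies → nullable.
- amount: declared NOT NULL → not nullable.
- price: no NOT NULL constraint applies → nullable.
- event_id: declared NOT NULL → not nullable.
- slug: no NOT NULL constraint applies → nullable.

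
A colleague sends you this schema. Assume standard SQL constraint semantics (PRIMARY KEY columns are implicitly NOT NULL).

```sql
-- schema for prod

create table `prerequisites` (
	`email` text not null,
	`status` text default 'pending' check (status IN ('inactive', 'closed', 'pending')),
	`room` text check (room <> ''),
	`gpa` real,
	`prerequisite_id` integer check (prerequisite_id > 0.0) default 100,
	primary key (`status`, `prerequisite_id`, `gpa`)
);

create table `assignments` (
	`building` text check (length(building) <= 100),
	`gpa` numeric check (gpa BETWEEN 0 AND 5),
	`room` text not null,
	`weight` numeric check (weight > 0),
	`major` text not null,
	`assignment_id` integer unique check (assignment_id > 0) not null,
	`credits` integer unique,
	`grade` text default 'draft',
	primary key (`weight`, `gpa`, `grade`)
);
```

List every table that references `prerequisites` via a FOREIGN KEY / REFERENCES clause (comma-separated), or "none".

none

No REFERENCES clause anywhere in the schema names prerequisites.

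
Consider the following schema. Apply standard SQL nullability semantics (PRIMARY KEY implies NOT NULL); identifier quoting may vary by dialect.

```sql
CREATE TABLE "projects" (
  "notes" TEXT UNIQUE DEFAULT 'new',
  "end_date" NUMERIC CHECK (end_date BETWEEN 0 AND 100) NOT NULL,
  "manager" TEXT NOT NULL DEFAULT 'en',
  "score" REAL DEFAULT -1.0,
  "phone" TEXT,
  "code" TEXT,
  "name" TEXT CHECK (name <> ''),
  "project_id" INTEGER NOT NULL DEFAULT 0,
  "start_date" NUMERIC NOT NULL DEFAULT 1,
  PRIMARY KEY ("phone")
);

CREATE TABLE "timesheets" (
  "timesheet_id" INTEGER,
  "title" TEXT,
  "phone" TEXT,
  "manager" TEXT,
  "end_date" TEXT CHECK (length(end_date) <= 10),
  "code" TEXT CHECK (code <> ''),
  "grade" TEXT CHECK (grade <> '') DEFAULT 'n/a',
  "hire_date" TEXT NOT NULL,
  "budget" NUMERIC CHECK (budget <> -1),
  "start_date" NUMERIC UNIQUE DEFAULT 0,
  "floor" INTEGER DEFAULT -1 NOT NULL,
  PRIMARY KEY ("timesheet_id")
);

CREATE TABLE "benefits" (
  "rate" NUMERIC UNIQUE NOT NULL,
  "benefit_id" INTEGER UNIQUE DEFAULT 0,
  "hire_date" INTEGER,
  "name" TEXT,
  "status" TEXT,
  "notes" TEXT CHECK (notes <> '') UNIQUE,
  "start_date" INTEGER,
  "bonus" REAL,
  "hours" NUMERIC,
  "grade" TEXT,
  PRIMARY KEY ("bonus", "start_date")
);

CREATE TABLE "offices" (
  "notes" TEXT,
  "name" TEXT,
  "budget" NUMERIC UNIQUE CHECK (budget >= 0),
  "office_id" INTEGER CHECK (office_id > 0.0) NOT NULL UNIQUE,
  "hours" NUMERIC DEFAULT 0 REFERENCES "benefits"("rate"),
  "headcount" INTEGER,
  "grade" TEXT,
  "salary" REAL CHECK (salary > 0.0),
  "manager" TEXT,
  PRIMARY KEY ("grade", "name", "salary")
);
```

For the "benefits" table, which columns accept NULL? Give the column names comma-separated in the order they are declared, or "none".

benefit_id, hire_date, name, status, notes, hours, grade

- rate: declared NOT NULL → not nullable.
- benefit_id: UNIQUE does not imply NOT NULL → nullable.
- hire_date: no NOT NULL constraint applies → nullable.
- name: no NOT NULL constraint applies → nullable.
- status: no NOT NULL constraint applies → nullable.
- notes: CHECK does not forbid NULL (a CHECK constraint passes when its expression is NULL) → nullable.
- start_date: part of the PRIMARY KEY, which implies NOT NULL → not nullable.
- bonus: part of the PRIMARY KEY, which implies NOT NULL → not nullable.
- hours: no NOT NULL constraint applies → nullable.
- grade: no NOT NULL constraint applies → nullable.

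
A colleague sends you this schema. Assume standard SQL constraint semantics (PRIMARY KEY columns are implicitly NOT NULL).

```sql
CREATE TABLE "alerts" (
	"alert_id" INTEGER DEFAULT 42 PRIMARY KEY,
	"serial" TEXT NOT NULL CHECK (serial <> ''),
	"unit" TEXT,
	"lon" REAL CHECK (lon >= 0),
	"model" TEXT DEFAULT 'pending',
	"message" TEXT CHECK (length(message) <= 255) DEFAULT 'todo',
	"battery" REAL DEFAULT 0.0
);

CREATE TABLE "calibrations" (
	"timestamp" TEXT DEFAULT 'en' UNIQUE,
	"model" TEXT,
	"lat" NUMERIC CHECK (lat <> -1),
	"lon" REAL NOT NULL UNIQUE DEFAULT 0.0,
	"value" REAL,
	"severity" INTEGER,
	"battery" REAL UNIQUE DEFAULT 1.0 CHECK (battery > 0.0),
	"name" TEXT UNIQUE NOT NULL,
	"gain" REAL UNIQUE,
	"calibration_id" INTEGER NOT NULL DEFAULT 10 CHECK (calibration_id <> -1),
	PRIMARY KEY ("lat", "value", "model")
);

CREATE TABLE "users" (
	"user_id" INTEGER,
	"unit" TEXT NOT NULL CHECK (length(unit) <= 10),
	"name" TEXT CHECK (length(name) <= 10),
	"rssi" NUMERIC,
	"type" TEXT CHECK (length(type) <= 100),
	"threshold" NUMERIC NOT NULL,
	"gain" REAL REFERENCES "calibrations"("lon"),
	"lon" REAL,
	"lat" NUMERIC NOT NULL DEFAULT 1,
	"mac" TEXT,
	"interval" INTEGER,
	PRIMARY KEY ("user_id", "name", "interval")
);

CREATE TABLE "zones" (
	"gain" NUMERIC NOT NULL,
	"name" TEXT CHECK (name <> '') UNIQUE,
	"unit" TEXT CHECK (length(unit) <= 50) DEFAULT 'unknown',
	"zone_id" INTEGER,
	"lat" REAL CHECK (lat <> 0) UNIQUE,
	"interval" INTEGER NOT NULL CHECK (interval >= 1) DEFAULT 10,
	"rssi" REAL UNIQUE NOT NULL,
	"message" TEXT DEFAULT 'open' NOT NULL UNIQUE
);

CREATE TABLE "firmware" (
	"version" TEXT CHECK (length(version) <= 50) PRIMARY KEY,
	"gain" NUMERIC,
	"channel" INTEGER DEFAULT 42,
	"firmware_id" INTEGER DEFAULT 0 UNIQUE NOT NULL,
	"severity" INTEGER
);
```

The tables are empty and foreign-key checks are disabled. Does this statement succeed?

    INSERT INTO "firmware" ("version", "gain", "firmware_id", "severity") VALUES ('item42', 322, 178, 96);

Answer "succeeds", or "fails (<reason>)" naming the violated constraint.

NOT NULL columns: firmware_id is supplied; version is supplied.
CHECK constraints: 'item42' satisfies (length(version) <= 50).
No constraint is violated.

succeeds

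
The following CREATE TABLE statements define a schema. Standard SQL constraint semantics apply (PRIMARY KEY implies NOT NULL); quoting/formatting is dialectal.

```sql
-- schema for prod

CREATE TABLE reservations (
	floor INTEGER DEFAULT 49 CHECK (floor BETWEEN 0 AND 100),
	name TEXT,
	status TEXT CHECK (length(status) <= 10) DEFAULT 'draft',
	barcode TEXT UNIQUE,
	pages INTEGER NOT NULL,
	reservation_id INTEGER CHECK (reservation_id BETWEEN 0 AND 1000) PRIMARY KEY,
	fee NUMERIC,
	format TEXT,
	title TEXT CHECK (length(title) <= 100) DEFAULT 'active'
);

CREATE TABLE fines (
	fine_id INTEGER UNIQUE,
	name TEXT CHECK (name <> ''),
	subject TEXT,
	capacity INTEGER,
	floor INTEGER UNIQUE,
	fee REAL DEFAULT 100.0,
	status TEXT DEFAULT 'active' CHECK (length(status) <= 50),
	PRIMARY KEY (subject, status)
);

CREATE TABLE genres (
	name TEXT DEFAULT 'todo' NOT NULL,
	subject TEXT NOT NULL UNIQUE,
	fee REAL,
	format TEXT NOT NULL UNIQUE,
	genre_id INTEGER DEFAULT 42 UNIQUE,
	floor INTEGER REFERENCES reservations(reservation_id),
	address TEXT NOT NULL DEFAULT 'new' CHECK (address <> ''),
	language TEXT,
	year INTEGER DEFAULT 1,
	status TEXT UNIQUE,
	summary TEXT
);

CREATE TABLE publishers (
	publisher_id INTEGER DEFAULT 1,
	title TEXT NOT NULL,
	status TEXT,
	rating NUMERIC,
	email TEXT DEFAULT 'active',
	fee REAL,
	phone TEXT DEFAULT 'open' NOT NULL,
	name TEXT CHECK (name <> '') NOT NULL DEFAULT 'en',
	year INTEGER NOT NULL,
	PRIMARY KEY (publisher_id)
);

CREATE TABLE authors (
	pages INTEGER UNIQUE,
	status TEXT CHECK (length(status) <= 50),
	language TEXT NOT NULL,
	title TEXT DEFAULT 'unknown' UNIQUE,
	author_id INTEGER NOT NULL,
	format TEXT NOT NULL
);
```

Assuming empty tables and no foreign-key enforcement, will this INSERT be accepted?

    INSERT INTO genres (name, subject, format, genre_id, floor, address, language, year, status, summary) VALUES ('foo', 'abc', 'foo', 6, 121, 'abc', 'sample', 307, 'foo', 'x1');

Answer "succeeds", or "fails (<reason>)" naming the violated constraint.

NOT NULL columns: address is supplied; format is supplied; name is supplied; subject is supplied.
CHECK constraints: 'abc' satisfies (address <> '').
No constraint is violated.

succeeds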